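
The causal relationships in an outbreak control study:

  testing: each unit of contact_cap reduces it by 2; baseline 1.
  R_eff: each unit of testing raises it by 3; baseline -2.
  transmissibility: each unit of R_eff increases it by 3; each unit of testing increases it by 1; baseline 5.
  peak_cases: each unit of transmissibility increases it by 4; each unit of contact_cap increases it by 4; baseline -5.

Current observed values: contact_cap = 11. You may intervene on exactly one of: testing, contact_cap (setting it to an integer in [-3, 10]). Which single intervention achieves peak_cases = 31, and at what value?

set contact_cap = 0

Intervening on testing: peak_cases = 40*testing + 35. Reaching 31 requires testing = -1/10, not an integer.
Intervening on contact_cap: with other inputs at their observed values, peak_cases = -76*contact_cap + 31. Solving for 31 gives contact_cap = 0, within [-3, 10].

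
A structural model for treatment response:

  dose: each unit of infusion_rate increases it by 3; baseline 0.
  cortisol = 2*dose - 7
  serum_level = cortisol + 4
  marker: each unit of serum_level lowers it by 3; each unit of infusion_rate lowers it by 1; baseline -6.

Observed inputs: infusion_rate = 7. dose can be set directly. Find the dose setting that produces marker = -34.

Intervening on dose fixes its value directly, overriding its dependence on infusion_rate.
Substituting into the serum_level equation gives serum_level = 2*dose - 3.
So marker = -6*dose - 4.
Solve -6*dose - 4 = -34: dose = (-34 + 4) / -6 = 5.

dose = 5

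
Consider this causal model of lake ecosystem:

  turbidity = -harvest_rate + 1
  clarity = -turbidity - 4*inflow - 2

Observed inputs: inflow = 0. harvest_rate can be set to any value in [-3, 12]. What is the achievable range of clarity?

Substituting into the clarity equation gives clarity = harvest_rate - 3.
Linear in harvest_rate, so extremes are at the endpoints: harvest_rate = -3 gives clarity = -6; harvest_rate = 12 gives clarity = 9.

-6 to 9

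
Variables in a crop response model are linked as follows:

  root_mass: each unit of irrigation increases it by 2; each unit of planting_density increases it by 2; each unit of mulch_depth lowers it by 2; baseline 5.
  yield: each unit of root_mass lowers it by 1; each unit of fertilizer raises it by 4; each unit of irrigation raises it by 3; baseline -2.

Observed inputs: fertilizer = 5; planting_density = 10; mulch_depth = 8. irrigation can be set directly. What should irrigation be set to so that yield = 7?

irrigation = -2

Substituting into the root_mass equation gives root_mass = 2*irrigation + 9.
Substituting into the yield equation gives yield = irrigation + 9.
Solve irrigation + 9 = 7: irrigation = (7 - 9) / 1 = -2.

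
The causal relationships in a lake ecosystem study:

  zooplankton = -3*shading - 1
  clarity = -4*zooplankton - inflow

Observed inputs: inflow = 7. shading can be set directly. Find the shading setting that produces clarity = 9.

shading = 1

Substituting into the clarity equation gives clarity = 12*shading - 3.
Solve 12*shading - 3 = 9: shading = (9 + 3) / 12 = 1.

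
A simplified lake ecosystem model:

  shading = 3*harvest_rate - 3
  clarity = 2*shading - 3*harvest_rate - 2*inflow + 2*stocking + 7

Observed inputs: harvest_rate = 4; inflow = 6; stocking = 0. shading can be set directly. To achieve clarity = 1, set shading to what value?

shading = 9

Intervening on shading fixes its value directly, overriding its dependence on harvest_rate.
Substituting into the clarity equation gives clarity = 2*shading - 17.
Solve 2*shading - 17 = 1: shading = (1 + 17) / 2 = 9.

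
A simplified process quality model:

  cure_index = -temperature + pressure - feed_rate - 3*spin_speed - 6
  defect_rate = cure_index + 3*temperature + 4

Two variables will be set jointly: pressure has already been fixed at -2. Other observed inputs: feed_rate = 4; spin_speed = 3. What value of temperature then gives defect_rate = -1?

With pressure held at -2:
Substituting into the cure_index equation gives cure_index = -temperature - 21.
Substituting into the defect_rate equation gives defect_rate = 2*temperature - 17.
Solve 2*temperature - 17 = -1: temperature = (-1 + 17) / 2 = 8.

temperature = 8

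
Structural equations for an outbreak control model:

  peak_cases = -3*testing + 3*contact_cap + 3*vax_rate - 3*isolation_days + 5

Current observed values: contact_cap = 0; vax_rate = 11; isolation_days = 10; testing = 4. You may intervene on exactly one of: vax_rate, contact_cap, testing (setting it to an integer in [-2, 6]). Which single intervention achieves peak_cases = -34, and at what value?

Intervening on vax_rate: with other inputs at their observed values, peak_cases = 3*vax_rate - 37. Solving for -34 gives vax_rate = 1, within [-2, 6].
Intervening on contact_cap: peak_cases = 3*contact_cap - 4. Reaching -34 requires contact_cap = -10, outside [-2, 6].
Intervening on testing: peak_cases = -3*testing + 8. Reaching -34 requires testing = 14, outside [-2, 6].

set vax_rate = 1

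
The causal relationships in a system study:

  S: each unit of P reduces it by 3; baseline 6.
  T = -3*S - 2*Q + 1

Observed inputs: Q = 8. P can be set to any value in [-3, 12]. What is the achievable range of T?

Substituting into the T equation gives T = 9*P - 33.
Linear in P, so extremes are at the endpoints: P = -3 gives T = -60; P = 12 gives T = 75.

-60 to 75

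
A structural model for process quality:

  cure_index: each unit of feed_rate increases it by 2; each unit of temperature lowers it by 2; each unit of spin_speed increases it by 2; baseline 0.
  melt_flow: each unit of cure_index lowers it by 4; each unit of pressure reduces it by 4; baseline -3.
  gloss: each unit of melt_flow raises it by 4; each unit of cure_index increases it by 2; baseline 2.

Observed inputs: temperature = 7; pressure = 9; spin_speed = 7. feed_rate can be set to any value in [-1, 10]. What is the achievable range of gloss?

-434 to -126

Substituting into the cure_index equation gives cure_index = 2*feed_rate.
Substituting into the melt_flow equation gives melt_flow = -8*feed_rate - 39.
gloss becomes -28*feed_rate - 154.
Linear in feed_rate, so extremes are at the endpoints: feed_rate = -1 gives gloss = -126; feed_rate = 10 gives gloss = -434.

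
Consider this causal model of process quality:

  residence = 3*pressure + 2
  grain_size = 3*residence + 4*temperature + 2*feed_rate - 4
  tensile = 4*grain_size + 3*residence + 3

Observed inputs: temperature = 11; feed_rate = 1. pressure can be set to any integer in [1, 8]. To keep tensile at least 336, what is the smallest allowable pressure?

pressure = 3

Substituting into the grain_size equation gives grain_size = 9*pressure + 48.
Substituting into the tensile equation gives tensile = 45*pressure + 201.
Require 45*pressure + 201 ≥ 336, so pressure ≥ 3.
The smallest integer in [1, 8] satisfying this is 3.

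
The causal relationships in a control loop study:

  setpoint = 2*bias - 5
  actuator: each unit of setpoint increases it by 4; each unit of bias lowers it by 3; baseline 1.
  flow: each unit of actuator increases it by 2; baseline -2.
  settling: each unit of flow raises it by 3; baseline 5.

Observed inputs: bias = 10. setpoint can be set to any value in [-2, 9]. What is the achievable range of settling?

-223 to 41

Intervening on setpoint fixes its value directly, overriding its dependence on bias.
Substituting into the actuator equation gives actuator = 4*setpoint - 29.
Substituting into the flow equation gives flow = 8*setpoint - 60.
Substituting into the settling equation gives settling = 24*setpoint - 175.
Linear in setpoint, so extremes are at the endpoints: setpoint = -2 gives settling = -223; setpoint = 9 gives settling = 41.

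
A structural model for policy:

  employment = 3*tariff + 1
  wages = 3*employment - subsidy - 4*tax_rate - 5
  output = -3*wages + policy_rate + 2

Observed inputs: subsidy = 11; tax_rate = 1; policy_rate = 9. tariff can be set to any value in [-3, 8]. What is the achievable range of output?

-154 to 143

Substituting into the wages equation gives wages = 9*tariff - 17.
This gives output = -27*tariff + 62.
Linear in tariff, so extremes are at the endpoints: tariff = -3 gives output = 143; tariff = 8 gives output = -154.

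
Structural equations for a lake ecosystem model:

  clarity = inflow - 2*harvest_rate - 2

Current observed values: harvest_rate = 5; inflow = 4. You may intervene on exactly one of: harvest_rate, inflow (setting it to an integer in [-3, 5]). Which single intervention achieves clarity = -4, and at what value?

Intervening on harvest_rate: with other inputs at their observed values, clarity = -2*harvest_rate + 2. Solving for -4 gives harvest_rate = 3, within [-3, 5].
Intervening on inflow: clarity = inflow - 12. Reaching -4 requires inflow = 8, outside [-3, 5].

set harvest_rate = 3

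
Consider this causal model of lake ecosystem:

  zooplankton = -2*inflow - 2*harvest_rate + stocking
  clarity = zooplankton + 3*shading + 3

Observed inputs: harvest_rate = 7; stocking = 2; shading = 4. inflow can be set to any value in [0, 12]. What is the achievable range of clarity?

-21 to 3

Substituting into the zooplankton equation gives zooplankton = -2*inflow - 12.
Substituting into the clarity equation gives clarity = -2*inflow + 3.
Linear in inflow, so extremes are at the endpoints: inflow = 0 gives clarity = 3; inflow = 12 gives clarity = -21.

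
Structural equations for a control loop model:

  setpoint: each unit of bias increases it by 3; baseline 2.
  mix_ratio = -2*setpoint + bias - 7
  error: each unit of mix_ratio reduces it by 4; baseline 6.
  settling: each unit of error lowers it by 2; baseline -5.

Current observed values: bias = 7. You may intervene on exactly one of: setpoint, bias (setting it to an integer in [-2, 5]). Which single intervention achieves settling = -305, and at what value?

Intervening on setpoint: settling = -16*setpoint - 17. Reaching -305 requires setpoint = 18, outside [-2, 5].
Intervening on bias: with other inputs at their observed values, settling = -40*bias - 105. Solving for -305 gives bias = 5, within [-2, 5].

set bias = 5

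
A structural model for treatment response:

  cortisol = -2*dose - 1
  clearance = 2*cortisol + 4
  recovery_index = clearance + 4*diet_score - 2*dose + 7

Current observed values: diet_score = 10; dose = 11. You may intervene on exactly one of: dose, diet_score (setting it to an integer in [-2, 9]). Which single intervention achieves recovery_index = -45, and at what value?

set diet_score = 3

Intervening on dose: recovery_index = -6*dose + 49. Reaching -45 requires dose = 47/3, not an integer.
Intervening on diet_score: with other inputs at their observed values, recovery_index = 4*diet_score - 57. Solving for -45 gives diet_score = 3, within [-2, 9].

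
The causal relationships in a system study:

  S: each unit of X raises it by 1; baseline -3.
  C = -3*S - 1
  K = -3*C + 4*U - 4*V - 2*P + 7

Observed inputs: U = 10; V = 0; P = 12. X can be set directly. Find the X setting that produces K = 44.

X = 5

Substituting into the C equation gives C = -3*X + 8.
Substituting into the K equation gives K = 9*X - 1.
Solve 9*X - 1 = 44: X = (44 + 1) / 9 = 5.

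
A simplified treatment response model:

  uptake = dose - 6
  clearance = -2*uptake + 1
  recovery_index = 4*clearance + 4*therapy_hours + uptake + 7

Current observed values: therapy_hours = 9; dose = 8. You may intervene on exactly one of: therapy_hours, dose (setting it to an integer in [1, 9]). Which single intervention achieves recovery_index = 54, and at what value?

set dose = 5

Intervening on therapy_hours: recovery_index = 4*therapy_hours - 3. Reaching 54 requires therapy_hours = 57/4, not an integer.
Intervening on dose: with other inputs at their observed values, recovery_index = -7*dose + 89. Solving for 54 gives dose = 5, within [1, 9].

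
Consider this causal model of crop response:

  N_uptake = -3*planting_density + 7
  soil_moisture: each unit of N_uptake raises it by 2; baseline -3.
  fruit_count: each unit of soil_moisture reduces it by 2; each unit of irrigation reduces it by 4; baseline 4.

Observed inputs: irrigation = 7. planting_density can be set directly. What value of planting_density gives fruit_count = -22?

planting_density = 2

Substituting into the soil_moisture equation gives soil_moisture = -6*planting_density + 11.
Substituting into the fruit_count equation gives fruit_count = 12*planting_density - 46.
Solve 12*planting_density - 46 = -22: planting_density = (-22 + 46) / 12 = 2.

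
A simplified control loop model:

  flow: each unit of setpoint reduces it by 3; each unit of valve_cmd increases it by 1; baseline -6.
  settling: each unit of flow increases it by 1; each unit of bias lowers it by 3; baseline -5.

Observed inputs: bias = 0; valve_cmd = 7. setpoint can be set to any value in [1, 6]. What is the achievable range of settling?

Substituting into the flow equation gives flow = -3*setpoint + 1.
Substituting into the settling equation gives settling = -3*setpoint - 4.
Linear in setpoint, so extremes are at the endpoints: setpoint = 1 gives settling = -7; setpoint = 6 gives settling = -22.

-22 to -7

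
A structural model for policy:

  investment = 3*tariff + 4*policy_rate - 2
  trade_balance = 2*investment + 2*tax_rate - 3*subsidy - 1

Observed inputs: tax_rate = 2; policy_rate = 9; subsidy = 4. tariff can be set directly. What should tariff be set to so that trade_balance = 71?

tariff = 2

Substituting into the investment equation gives investment = 3*tariff + 34.
Substituting into the trade_balance equation gives trade_balance = 6*tariff + 59.
Solve 6*tariff + 59 = 71: tariff = (71 - 59) / 6 = 2.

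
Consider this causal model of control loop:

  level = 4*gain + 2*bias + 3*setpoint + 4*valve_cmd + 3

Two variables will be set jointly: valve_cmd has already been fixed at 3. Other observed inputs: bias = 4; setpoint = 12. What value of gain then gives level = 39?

With valve_cmd held at 3:
Substituting into the level equation gives level = 4*gain + 59.
Solve 4*gain + 59 = 39: gain = (39 - 59) / 4 = -5.

gain = -5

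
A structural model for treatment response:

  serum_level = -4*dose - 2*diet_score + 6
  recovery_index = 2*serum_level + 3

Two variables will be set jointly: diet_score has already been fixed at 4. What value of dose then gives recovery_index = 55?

dose = -7

With diet_score held at 4:
Substituting into the serum_level equation gives serum_level = -4*dose - 2.
So recovery_index = -8*dose - 1.
Solve -8*dose - 1 = 55: dose = (55 + 1) / -8 = -7.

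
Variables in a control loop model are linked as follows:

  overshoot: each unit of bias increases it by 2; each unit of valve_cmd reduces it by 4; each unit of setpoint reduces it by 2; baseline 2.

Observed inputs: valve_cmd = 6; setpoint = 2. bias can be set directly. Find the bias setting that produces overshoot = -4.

bias = 11

Substituting into the overshoot equation gives overshoot = 2*bias - 26.
Solve 2*bias - 26 = -4: bias = (-4 + 26) / 2 = 11.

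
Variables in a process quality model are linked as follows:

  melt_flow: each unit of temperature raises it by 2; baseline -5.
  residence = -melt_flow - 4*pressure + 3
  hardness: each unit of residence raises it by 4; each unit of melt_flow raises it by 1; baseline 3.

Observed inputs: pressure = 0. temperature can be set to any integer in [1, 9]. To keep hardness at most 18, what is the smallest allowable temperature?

temperature = 2

Substituting into the residence equation gives residence = -2*temperature + 8.
Substituting into the hardness equation gives hardness = -6*temperature + 30.
Require -6*temperature + 30 ≤ 18, so temperature ≥ 2.
The smallest integer in [1, 9] satisfying this is 2.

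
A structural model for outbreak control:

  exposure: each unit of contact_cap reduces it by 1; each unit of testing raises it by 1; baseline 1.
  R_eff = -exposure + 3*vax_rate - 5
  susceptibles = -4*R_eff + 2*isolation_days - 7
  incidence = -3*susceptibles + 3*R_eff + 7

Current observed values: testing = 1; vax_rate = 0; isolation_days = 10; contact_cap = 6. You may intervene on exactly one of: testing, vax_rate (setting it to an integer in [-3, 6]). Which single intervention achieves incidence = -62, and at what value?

set testing = 2

Intervening on testing: with other inputs at their observed values, incidence = -15*testing - 32. Solving for -62 gives testing = 2, within [-3, 6].
Intervening on vax_rate: incidence = 45*vax_rate - 47. Reaching -62 requires vax_rate = -1/3, not an integer.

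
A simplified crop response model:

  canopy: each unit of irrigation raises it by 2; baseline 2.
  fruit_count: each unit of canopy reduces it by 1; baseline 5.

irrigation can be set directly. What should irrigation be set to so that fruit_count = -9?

irrigation = 6

Substituting into the fruit_count equation gives fruit_count = -2*irrigation + 3.
Solve -2*irrigation + 3 = -9: irrigation = (-9 - 3) / -2 = 6.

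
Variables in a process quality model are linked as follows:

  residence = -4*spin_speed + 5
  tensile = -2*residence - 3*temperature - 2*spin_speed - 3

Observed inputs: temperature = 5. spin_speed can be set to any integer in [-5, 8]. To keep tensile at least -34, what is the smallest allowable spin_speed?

Substituting into the tensile equation gives tensile = 6*spin_speed - 28.
Require 6*spin_speed - 28 ≥ -34, so spin_speed ≥ -1.
The smallest integer in [-5, 8] satisfying this is -1.

spin_speed = -1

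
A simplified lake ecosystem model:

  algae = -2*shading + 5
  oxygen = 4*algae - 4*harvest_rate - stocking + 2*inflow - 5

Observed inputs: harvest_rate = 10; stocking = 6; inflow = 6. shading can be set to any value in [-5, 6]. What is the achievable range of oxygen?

-67 to 21

Substituting into the oxygen equation gives oxygen = -8*shading - 19.
Linear in shading, so extremes are at the endpoints: shading = -5 gives oxygen = 21; shading = 6 gives oxygen = -67.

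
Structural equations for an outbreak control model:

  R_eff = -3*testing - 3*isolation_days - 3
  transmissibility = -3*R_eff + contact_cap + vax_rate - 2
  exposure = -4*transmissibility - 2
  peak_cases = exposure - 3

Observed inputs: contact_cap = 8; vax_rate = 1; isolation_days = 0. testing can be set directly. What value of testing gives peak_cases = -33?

testing = -1

Substituting into the R_eff equation gives R_eff = -3*testing - 3.
So transmissibility = 9*testing + 16.
Substituting into the exposure equation gives exposure = -36*testing - 66.
So peak_cases = -36*testing - 69.
Solve -36*testing - 69 = -33: testing = (-33 + 69) / -36 = -1.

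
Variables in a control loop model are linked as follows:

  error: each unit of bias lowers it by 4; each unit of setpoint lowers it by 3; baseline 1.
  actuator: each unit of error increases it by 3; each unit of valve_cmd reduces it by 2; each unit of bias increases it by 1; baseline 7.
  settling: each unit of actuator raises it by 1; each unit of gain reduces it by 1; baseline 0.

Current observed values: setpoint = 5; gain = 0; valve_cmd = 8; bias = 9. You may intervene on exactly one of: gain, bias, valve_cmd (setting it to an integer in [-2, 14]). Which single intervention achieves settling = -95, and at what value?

set bias = 4

Intervening on gain: settling = -gain - 150. Reaching -95 requires gain = -55, outside [-2, 14].
Intervening on bias: with other inputs at their observed values, settling = -11*bias - 51. Solving for -95 gives bias = 4, within [-2, 14].
Intervening on valve_cmd: settling = -2*valve_cmd - 134. Reaching -95 requires valve_cmd = -39/2, not an integer.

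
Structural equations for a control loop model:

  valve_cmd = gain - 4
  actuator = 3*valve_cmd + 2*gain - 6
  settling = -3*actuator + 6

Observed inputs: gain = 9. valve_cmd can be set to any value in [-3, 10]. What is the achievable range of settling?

Intervening on valve_cmd fixes its value directly, overriding its dependence on gain.
Substituting into the actuator equation gives actuator = 3*valve_cmd + 12.
This gives settling = -9*valve_cmd - 30.
Linear in valve_cmd, so extremes are at the endpoints: valve_cmd = -3 gives settling = -3; valve_cmd = 10 gives settling = -120.

-120 to -3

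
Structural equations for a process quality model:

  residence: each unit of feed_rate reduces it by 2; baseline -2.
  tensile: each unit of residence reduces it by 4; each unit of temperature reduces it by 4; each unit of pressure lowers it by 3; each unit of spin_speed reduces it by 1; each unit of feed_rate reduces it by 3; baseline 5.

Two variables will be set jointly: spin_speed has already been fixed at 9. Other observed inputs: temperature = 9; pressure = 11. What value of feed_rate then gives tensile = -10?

feed_rate = 11

With spin_speed held at 9:
Substituting into the tensile equation gives tensile = 5*feed_rate - 65.
Solve 5*feed_rate - 65 = -10: feed_rate = (-10 + 65) / 5 = 11.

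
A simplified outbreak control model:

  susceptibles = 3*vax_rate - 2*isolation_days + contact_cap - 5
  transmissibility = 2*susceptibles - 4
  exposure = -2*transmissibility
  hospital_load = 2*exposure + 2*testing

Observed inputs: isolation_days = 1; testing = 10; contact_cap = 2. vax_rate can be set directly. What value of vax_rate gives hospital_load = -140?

vax_rate = 9

Substituting into the susceptibles equation gives susceptibles = 3*vax_rate - 5.
Substituting into the transmissibility equation gives transmissibility = 6*vax_rate - 14.
exposure becomes -12*vax_rate + 28.
This gives hospital_load = -24*vax_rate + 76.
Solve -24*vax_rate + 76 = -140: vax_rate = (-140 - 76) / -24 = 9.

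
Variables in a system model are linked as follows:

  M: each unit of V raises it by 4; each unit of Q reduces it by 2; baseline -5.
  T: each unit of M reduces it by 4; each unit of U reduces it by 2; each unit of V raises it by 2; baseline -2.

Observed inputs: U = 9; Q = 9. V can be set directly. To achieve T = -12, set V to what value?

V = 6

Substituting into the M equation gives M = 4*V - 23.
Substituting into the T equation gives T = -14*V + 72.
Solve -14*V + 72 = -12: V = (-12 - 72) / -14 = 6.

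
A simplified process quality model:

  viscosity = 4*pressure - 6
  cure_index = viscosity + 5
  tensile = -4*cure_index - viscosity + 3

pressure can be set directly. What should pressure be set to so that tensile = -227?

Substituting into the cure_index equation gives cure_index = 4*pressure - 1.
Substituting into the tensile equation gives tensile = -20*pressure + 13.
Solve -20*pressure + 13 = -227: pressure = (-227 - 13) / -20 = 12.

pressure = 12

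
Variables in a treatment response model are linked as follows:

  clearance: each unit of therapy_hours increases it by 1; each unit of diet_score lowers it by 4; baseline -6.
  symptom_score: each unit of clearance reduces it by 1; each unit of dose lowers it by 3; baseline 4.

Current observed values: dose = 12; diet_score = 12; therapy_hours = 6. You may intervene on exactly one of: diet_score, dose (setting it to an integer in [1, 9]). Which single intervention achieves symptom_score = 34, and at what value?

Intervening on diet_score: symptom_score = 4*diet_score - 32. Reaching 34 requires diet_score = 33/2, not an integer.
Intervening on dose: with other inputs at their observed values, symptom_score = -3*dose + 52. Solving for 34 gives dose = 6, within [1, 9].

set dose = 6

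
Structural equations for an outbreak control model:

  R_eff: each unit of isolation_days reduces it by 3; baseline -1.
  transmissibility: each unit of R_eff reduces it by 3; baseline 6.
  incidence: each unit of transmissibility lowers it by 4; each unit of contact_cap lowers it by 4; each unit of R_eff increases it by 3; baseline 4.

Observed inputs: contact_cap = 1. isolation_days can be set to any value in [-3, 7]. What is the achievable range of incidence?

Substituting into the transmissibility equation gives transmissibility = 9*isolation_days + 9.
incidence becomes -45*isolation_days - 39.
Linear in isolation_days, so extremes are at the endpoints: isolation_days = -3 gives incidence = 96; isolation_days = 7 gives incidence = -354.

-354 to 96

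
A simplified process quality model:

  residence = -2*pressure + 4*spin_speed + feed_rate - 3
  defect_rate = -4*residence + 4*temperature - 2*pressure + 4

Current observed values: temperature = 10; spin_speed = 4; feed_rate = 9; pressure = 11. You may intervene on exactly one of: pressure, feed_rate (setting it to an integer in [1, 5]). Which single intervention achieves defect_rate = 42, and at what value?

Intervening on pressure: defect_rate = 6*pressure - 44. Reaching 42 requires pressure = 43/3, not an integer.
Intervening on feed_rate: with other inputs at their observed values, defect_rate = -4*feed_rate + 58. Solving for 42 gives feed_rate = 4, within [1, 5].

set feed_rate = 4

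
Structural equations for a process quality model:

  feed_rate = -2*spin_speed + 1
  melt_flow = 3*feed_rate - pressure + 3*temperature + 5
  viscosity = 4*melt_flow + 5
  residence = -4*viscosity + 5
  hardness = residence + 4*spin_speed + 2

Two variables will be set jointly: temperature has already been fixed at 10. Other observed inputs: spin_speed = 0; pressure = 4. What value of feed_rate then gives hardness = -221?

feed_rate = -6

With temperature held at 10:
Intervening on feed_rate fixes its value directly, overriding its dependence on spin_speed.
Substituting into the melt_flow equation gives melt_flow = 3*feed_rate + 31.
Substituting into the viscosity equation gives viscosity = 12*feed_rate + 129.
Substituting into the residence equation gives residence = -48*feed_rate - 511.
Substituting into the hardness equation gives hardness = -48*feed_rate - 509.
Solve -48*feed_rate - 509 = -221: feed_rate = (-221 + 509) / -48 = -6.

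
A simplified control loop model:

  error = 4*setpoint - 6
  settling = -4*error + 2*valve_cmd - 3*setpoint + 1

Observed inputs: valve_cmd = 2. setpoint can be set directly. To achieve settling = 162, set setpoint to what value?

Substituting into the settling equation gives settling = -19*setpoint + 29.
Solve -19*setpoint + 29 = 162: setpoint = (162 - 29) / -19 = -7.

setpoint = -7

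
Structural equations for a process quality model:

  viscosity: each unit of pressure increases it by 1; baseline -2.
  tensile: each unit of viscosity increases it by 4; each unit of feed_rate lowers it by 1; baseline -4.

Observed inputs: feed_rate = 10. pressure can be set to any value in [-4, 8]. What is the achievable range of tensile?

Substituting into the tensile equation gives tensile = 4*pressure - 22.
Linear in pressure, so extremes are at the endpoints: pressure = -4 gives tensile = -38; pressure = 8 gives tensile = 10.

-38 to 10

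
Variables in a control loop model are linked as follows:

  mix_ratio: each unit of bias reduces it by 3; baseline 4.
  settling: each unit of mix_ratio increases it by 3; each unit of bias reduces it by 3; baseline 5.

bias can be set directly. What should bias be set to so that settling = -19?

bias = 3

Substituting into the settling equation gives settling = -12*bias + 17.
Solve -12*bias + 17 = -19: bias = (-19 - 17) / -12 = 3.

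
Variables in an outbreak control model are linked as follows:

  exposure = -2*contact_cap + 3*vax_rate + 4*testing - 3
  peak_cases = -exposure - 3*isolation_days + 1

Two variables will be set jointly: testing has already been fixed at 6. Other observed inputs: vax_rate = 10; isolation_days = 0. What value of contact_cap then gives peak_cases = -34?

contact_cap = 8

With testing held at 6:
Substituting into the exposure equation gives exposure = -2*contact_cap + 51.
So peak_cases = 2*contact_cap - 50.
Solve 2*contact_cap - 50 = -34: contact_cap = (-34 + 50) / 2 = 8.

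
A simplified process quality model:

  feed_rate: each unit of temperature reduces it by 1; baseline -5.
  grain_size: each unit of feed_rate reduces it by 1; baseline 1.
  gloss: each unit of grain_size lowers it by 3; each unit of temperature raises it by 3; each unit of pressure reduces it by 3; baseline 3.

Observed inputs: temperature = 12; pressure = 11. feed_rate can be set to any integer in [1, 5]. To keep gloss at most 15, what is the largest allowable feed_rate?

feed_rate = 4

Intervening on feed_rate fixes its value directly, overriding its dependence on temperature.
Substituting into the gloss equation gives gloss = 3*feed_rate + 3.
Require 3*feed_rate + 3 ≤ 15, so feed_rate ≤ 4.
The largest integer in [1, 5] satisfying this is 4.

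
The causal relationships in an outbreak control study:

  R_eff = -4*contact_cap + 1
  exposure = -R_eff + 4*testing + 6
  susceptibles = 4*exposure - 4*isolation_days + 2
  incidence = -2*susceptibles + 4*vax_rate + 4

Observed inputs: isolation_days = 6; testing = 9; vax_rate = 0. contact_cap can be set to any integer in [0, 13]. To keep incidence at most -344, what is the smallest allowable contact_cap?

Substituting into the exposure equation gives exposure = 4*contact_cap + 41.
This gives susceptibles = 16*contact_cap + 142.
Substituting into the incidence equation gives incidence = -32*contact_cap - 280.
Require -32*contact_cap - 280 ≤ -344, so contact_cap ≥ 2.
The smallest integer in [0, 13] satisfying this is 2.

contact_cap = 2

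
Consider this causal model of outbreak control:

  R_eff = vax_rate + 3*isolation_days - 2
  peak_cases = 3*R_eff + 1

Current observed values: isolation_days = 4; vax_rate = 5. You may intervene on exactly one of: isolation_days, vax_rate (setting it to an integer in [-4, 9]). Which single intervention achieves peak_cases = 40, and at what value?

Intervening on isolation_days: peak_cases = 9*isolation_days + 10. Reaching 40 requires isolation_days = 10/3, not an integer.
Intervening on vax_rate: with other inputs at their observed values, peak_cases = 3*vax_rate + 31. Solving for 40 gives vax_rate = 3, within [-4, 9].

set vax_rate = 3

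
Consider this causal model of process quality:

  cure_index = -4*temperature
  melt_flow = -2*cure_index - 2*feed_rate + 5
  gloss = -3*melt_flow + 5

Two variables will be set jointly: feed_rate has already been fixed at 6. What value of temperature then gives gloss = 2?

temperature = 1

With feed_rate held at 6:
Substituting into the melt_flow equation gives melt_flow = 8*temperature - 7.
Substituting into the gloss equation gives gloss = -24*temperature + 26.
Solve -24*temperature + 26 = 2: temperature = (2 - 26) / -24 = 1.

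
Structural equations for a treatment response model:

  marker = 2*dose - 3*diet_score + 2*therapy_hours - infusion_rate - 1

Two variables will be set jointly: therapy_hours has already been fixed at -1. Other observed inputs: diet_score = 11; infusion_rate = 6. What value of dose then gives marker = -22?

dose = 10

With therapy_hours held at -1:
Substituting into the marker equation gives marker = 2*dose - 42.
Solve 2*dose - 42 = -22: dose = (-22 + 42) / 2 = 10.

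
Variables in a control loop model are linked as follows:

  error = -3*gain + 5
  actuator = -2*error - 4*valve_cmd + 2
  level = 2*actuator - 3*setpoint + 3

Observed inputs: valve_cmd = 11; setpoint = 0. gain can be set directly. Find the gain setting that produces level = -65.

Substituting into the actuator equation gives actuator = 6*gain - 52.
level becomes 12*gain - 101.
Solve 12*gain - 101 = -65: gain = (-65 + 101) / 12 = 3.

gain = 3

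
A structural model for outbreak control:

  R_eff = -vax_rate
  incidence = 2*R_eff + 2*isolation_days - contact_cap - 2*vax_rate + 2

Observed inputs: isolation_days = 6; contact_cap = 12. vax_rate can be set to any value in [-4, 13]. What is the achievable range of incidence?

-50 to 18

Substituting into the incidence equation gives incidence = -4*vax_rate + 2.
Linear in vax_rate, so extremes are at the endpoints: vax_rate = -4 gives incidence = 18; vax_rate = 13 gives incidence = -50.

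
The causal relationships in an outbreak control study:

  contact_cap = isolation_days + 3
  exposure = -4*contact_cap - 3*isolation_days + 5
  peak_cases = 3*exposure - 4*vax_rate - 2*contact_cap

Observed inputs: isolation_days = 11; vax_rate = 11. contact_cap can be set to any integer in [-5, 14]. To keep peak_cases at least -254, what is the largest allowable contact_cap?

contact_cap = 9

Intervening on contact_cap fixes its value directly, overriding its dependence on isolation_days.
Substituting into the exposure equation gives exposure = -4*contact_cap - 28.
So peak_cases = -14*contact_cap - 128.
Require -14*contact_cap - 128 ≥ -254, so contact_cap ≤ 9.
The largest integer in [-5, 14] satisfying this is 9.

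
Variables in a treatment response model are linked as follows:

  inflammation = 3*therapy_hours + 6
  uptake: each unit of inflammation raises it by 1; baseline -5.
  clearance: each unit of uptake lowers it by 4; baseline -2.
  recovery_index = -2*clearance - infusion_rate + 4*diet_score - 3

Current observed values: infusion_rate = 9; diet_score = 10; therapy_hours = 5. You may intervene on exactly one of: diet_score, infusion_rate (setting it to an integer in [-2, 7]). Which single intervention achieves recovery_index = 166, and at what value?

set infusion_rate = 3

Intervening on diet_score: recovery_index = 4*diet_score + 120. Reaching 166 requires diet_score = 23/2, not an integer.
Intervening on infusion_rate: with other inputs at their observed values, recovery_index = -infusion_rate + 169. Solving for 166 gives infusion_rate = 3, within [-2, 7].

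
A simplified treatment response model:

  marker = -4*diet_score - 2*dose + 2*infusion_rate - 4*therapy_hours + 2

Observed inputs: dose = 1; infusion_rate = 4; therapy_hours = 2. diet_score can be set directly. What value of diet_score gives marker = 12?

diet_score = -3

Substituting into the marker equation gives marker = -4*diet_score.
Solve -4*diet_score = 12: diet_score = 12 / -4 = -3.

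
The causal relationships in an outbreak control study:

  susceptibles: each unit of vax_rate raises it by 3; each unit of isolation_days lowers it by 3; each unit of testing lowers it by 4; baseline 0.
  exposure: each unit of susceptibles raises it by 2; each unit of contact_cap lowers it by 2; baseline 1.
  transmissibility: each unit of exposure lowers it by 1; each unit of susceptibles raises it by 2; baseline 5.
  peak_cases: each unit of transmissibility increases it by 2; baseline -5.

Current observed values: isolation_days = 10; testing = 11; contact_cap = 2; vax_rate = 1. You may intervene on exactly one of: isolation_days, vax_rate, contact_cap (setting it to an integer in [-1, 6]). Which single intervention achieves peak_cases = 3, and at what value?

set contact_cap = 0

Intervening on isolation_days: the paths from isolation_days to peak_cases cancel (net effect zero), leaving peak_cases = 11; 3 is unreachable this way.
Intervening on vax_rate: the paths from vax_rate to peak_cases cancel (net effect zero), leaving peak_cases = 11; 3 is unreachable this way.
Intervening on contact_cap: with other inputs at their observed values, peak_cases = 4*contact_cap + 3. Solving for 3 gives contact_cap = 0, within [-1, 6].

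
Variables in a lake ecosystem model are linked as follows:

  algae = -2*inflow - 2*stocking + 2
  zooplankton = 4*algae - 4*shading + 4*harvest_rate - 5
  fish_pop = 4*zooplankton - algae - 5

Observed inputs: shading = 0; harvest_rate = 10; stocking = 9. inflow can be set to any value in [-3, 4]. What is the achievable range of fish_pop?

-225 to -15

Substituting into the algae equation gives algae = -2*inflow - 16.
So zooplankton = -8*inflow - 29.
This gives fish_pop = -30*inflow - 105.
Linear in inflow, so extremes are at the endpoints: inflow = -3 gives fish_pop = -15; inflow = 4 gives fish_pop = -225.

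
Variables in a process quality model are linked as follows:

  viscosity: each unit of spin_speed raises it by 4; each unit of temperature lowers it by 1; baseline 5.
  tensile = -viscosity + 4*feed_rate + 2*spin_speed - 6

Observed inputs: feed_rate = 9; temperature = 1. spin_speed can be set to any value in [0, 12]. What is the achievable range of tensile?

2 to 26

Substituting into the viscosity equation gives viscosity = 4*spin_speed + 4.
This gives tensile = -2*spin_speed + 26.
Linear in spin_speed, so extremes are at the endpoints: spin_speed = 0 gives tensile = 26; spin_speed = 12 gives tensile = 2.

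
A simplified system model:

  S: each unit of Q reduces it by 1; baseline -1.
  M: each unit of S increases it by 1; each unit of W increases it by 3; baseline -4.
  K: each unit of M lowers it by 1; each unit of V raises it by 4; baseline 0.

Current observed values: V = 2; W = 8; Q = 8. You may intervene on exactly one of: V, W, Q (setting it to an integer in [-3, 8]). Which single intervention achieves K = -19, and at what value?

Intervening on V: with other inputs at their observed values, K = 4*V - 11. Solving for -19 gives V = -2, within [-3, 8].
Intervening on W: K = -3*W + 21. Reaching -19 requires W = 40/3, not an integer.
Intervening on Q: K = Q - 11. Reaching -19 requires Q = -8, outside [-3, 8].

set V = -2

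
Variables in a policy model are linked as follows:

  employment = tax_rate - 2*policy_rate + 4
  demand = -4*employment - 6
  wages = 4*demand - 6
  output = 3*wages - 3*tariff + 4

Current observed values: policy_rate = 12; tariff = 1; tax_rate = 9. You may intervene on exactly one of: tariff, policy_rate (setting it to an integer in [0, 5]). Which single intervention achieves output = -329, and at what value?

Intervening on tariff: output = -3*tariff + 442. Reaching -329 requires tariff = 257, outside [0, 5].
Intervening on policy_rate: with other inputs at their observed values, output = 96*policy_rate - 713. Solving for -329 gives policy_rate = 4, within [0, 5].

set policy_rate = 4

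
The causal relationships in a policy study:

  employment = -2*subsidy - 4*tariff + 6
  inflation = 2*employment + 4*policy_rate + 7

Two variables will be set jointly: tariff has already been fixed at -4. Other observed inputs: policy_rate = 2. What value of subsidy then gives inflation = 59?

With tariff held at -4:
Substituting into the employment equation gives employment = -2*subsidy + 22.
Substituting into the inflation equation gives inflation = -4*subsidy + 59.
Solve -4*subsidy + 59 = 59: subsidy = (59 - 59) / -4 = 0.

subsidy = 0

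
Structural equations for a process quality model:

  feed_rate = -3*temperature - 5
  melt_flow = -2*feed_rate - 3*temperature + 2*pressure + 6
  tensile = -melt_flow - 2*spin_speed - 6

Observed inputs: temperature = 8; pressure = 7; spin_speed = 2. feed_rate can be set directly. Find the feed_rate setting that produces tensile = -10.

Intervening on feed_rate fixes its value directly, overriding its dependence on temperature.
Substituting into the melt_flow equation gives melt_flow = -2*feed_rate - 4.
Substituting into the tensile equation gives tensile = 2*feed_rate - 6.
Solve 2*feed_rate - 6 = -10: feed_rate = (-10 + 6) / 2 = -2.

feed_rate = -2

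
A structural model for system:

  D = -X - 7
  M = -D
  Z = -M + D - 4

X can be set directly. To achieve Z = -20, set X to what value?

Substituting into the M equation gives M = X + 7.
Z becomes -2*X - 18.
Solve -2*X - 18 = -20: X = (-20 + 18) / -2 = 1.

X = 1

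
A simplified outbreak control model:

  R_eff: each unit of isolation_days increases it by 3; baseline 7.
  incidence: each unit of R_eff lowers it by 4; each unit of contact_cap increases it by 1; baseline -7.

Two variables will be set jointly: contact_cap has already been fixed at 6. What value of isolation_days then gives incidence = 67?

With contact_cap held at 6:
Substituting into the incidence equation gives incidence = -12*isolation_days - 29.
Solve -12*isolation_days - 29 = 67: isolation_days = (67 + 29) / -12 = -8.

isolation_days = -8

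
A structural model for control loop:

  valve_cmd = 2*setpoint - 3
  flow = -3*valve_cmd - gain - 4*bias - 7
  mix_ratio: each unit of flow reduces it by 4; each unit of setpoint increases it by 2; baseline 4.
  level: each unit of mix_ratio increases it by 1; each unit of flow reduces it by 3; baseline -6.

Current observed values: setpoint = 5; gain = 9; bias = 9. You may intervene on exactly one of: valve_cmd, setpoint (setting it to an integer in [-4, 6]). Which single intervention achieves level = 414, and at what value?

Intervening on valve_cmd: with other inputs at their observed values, level = 21*valve_cmd + 372. Solving for 414 gives valve_cmd = 2, within [-4, 6].
Intervening on setpoint: level = 44*setpoint + 299. Reaching 414 requires setpoint = 115/44, not an integer.

set valve_cmd = 2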